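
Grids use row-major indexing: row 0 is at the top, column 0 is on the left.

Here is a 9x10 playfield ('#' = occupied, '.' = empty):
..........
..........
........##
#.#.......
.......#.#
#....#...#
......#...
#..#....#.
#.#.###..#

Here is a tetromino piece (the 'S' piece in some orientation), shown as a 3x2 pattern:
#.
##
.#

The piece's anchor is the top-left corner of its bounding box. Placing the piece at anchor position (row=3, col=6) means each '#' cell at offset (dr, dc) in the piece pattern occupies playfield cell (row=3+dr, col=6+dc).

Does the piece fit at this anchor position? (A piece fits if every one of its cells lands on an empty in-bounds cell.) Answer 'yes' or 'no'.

Check each piece cell at anchor (3, 6):
  offset (0,0) -> (3,6): empty -> OK
  offset (1,0) -> (4,6): empty -> OK
  offset (1,1) -> (4,7): occupied ('#') -> FAIL
  offset (2,1) -> (5,7): empty -> OK
All cells valid: no

Answer: no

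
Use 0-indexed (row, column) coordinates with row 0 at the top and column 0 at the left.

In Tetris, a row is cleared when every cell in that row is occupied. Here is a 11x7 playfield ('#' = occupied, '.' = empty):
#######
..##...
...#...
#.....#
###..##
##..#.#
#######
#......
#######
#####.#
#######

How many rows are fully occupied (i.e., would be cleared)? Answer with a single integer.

Check each row:
  row 0: 0 empty cells -> FULL (clear)
  row 1: 5 empty cells -> not full
  row 2: 6 empty cells -> not full
  row 3: 5 empty cells -> not full
  row 4: 2 empty cells -> not full
  row 5: 3 empty cells -> not full
  row 6: 0 empty cells -> FULL (clear)
  row 7: 6 empty cells -> not full
  row 8: 0 empty cells -> FULL (clear)
  row 9: 1 empty cell -> not full
  row 10: 0 empty cells -> FULL (clear)
Total rows cleared: 4

Answer: 4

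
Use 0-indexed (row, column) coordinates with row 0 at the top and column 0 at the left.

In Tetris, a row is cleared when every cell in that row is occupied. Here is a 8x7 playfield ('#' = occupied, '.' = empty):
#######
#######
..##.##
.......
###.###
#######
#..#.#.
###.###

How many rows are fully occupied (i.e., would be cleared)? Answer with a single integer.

Answer: 3

Derivation:
Check each row:
  row 0: 0 empty cells -> FULL (clear)
  row 1: 0 empty cells -> FULL (clear)
  row 2: 3 empty cells -> not full
  row 3: 7 empty cells -> not full
  row 4: 1 empty cell -> not full
  row 5: 0 empty cells -> FULL (clear)
  row 6: 4 empty cells -> not full
  row 7: 1 empty cell -> not full
Total rows cleared: 3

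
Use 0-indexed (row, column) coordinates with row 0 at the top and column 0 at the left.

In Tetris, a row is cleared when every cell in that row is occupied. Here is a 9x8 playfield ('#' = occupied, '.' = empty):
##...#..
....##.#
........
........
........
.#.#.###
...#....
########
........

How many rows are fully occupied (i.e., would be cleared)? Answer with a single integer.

Answer: 1

Derivation:
Check each row:
  row 0: 5 empty cells -> not full
  row 1: 5 empty cells -> not full
  row 2: 8 empty cells -> not full
  row 3: 8 empty cells -> not full
  row 4: 8 empty cells -> not full
  row 5: 3 empty cells -> not full
  row 6: 7 empty cells -> not full
  row 7: 0 empty cells -> FULL (clear)
  row 8: 8 empty cells -> not full
Total rows cleared: 1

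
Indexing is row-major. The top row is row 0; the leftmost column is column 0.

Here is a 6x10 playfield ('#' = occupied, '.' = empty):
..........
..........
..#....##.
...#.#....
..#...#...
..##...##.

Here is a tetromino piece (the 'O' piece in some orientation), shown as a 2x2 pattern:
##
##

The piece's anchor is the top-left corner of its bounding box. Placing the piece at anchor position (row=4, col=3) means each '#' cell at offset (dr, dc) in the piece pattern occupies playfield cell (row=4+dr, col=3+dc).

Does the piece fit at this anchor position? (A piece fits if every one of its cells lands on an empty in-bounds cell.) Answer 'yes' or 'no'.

Answer: no

Derivation:
Check each piece cell at anchor (4, 3):
  offset (0,0) -> (4,3): empty -> OK
  offset (0,1) -> (4,4): empty -> OK
  offset (1,0) -> (5,3): occupied ('#') -> FAIL
  offset (1,1) -> (5,4): empty -> OK
All cells valid: no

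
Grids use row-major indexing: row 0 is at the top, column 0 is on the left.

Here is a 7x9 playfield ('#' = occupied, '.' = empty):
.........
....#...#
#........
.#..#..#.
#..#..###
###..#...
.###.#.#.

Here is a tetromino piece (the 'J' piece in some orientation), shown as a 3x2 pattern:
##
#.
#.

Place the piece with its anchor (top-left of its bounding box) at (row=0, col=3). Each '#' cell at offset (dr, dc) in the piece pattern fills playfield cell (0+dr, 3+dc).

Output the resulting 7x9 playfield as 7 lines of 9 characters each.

Fill (0+0,3+0) = (0,3)
Fill (0+0,3+1) = (0,4)
Fill (0+1,3+0) = (1,3)
Fill (0+2,3+0) = (2,3)

Answer: ...##....
...##...#
#..#.....
.#..#..#.
#..#..###
###..#...
.###.#.#.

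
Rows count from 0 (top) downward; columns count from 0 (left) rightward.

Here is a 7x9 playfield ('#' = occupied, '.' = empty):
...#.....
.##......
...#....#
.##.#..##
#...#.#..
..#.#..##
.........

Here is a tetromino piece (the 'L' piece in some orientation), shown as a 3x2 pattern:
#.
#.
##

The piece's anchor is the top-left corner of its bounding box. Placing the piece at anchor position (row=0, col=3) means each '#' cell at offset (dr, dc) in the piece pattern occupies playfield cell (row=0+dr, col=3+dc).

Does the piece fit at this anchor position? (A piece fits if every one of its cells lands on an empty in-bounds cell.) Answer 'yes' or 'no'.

Check each piece cell at anchor (0, 3):
  offset (0,0) -> (0,3): occupied ('#') -> FAIL
  offset (1,0) -> (1,3): empty -> OK
  offset (2,0) -> (2,3): occupied ('#') -> FAIL
  offset (2,1) -> (2,4): empty -> OK
All cells valid: no

Answer: no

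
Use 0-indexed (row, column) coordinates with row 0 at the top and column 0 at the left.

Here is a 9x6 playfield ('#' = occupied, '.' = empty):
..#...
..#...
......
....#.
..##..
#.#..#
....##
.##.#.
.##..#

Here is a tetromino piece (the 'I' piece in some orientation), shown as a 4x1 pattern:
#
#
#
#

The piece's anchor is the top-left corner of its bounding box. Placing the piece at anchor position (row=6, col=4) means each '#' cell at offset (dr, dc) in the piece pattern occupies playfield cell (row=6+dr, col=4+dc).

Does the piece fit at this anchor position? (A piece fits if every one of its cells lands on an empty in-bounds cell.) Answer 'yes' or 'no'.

Check each piece cell at anchor (6, 4):
  offset (0,0) -> (6,4): occupied ('#') -> FAIL
  offset (1,0) -> (7,4): occupied ('#') -> FAIL
  offset (2,0) -> (8,4): empty -> OK
  offset (3,0) -> (9,4): out of bounds -> FAIL
All cells valid: no

Answer: no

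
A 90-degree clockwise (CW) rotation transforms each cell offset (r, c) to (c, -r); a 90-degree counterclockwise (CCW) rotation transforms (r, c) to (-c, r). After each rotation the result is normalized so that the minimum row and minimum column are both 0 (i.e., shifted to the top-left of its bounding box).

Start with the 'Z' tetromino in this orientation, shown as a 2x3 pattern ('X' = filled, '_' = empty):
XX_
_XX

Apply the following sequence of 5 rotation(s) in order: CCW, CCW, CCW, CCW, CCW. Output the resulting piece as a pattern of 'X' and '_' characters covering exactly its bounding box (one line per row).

Answer: _X
XX
X_

Derivation:
Start:
XX_
_XX
After rotation 1 (CCW):
_X
XX
X_
After rotation 2 (CCW):
XX_
_XX
After rotation 3 (CCW):
_X
XX
X_
After rotation 4 (CCW):
XX_
_XX
After rotation 5 (CCW):
_X
XX
X_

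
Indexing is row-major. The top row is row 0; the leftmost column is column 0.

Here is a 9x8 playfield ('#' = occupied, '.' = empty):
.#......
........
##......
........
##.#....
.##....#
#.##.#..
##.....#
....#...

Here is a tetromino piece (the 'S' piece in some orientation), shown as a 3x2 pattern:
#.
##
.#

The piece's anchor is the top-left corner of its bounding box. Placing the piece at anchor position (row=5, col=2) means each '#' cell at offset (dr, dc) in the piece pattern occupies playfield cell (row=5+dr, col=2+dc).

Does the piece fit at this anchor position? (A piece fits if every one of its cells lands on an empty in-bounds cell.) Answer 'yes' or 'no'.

Answer: no

Derivation:
Check each piece cell at anchor (5, 2):
  offset (0,0) -> (5,2): occupied ('#') -> FAIL
  offset (1,0) -> (6,2): occupied ('#') -> FAIL
  offset (1,1) -> (6,3): occupied ('#') -> FAIL
  offset (2,1) -> (7,3): empty -> OK
All cells valid: no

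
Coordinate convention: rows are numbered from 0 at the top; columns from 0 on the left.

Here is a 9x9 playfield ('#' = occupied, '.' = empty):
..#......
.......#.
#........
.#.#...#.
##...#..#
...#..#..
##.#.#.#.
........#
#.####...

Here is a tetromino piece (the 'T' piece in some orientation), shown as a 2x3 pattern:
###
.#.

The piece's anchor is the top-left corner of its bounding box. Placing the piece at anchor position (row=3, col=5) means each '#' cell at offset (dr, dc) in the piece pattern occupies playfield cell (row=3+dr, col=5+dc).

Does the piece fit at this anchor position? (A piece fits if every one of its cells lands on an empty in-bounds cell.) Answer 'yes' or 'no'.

Check each piece cell at anchor (3, 5):
  offset (0,0) -> (3,5): empty -> OK
  offset (0,1) -> (3,6): empty -> OK
  offset (0,2) -> (3,7): occupied ('#') -> FAIL
  offset (1,1) -> (4,6): empty -> OK
All cells valid: no

Answer: no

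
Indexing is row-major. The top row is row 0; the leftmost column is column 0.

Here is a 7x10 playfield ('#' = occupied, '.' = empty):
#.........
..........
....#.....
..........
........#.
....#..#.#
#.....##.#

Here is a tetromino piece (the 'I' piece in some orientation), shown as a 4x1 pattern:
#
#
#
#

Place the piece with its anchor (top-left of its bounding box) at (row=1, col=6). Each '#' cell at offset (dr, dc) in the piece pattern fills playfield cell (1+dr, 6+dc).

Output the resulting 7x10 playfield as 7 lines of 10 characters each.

Fill (1+0,6+0) = (1,6)
Fill (1+1,6+0) = (2,6)
Fill (1+2,6+0) = (3,6)
Fill (1+3,6+0) = (4,6)

Answer: #.........
......#...
....#.#...
......#...
......#.#.
....#..#.#
#.....##.#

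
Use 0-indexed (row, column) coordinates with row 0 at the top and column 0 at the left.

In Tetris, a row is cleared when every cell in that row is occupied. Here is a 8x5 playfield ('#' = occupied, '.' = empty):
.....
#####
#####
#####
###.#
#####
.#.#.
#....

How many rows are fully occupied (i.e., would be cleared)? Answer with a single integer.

Answer: 4

Derivation:
Check each row:
  row 0: 5 empty cells -> not full
  row 1: 0 empty cells -> FULL (clear)
  row 2: 0 empty cells -> FULL (clear)
  row 3: 0 empty cells -> FULL (clear)
  row 4: 1 empty cell -> not full
  row 5: 0 empty cells -> FULL (clear)
  row 6: 3 empty cells -> not full
  row 7: 4 empty cells -> not full
Total rows cleared: 4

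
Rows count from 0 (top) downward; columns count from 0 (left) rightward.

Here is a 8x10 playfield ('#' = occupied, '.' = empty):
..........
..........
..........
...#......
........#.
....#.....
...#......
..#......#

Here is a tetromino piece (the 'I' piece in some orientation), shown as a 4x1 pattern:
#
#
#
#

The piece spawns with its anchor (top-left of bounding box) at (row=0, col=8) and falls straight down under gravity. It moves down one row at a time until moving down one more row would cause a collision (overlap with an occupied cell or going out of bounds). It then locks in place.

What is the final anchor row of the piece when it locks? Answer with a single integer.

Answer: 0

Derivation:
Spawn at (row=0, col=8). Try each row:
  row 0: fits
  row 1: blocked -> lock at row 0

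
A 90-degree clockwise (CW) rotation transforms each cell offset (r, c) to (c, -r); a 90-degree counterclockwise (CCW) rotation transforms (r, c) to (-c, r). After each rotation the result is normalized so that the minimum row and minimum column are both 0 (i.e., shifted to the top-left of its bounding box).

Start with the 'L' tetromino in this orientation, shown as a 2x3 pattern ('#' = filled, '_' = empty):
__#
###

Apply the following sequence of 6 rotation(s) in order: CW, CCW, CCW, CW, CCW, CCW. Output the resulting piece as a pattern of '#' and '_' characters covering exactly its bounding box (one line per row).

Answer: ###
#__

Derivation:
Start:
__#
###
After rotation 1 (CW):
#_
#_
##
After rotation 2 (CCW):
__#
###
After rotation 3 (CCW):
##
_#
_#
After rotation 4 (CW):
__#
###
After rotation 5 (CCW):
##
_#
_#
After rotation 6 (CCW):
###
#__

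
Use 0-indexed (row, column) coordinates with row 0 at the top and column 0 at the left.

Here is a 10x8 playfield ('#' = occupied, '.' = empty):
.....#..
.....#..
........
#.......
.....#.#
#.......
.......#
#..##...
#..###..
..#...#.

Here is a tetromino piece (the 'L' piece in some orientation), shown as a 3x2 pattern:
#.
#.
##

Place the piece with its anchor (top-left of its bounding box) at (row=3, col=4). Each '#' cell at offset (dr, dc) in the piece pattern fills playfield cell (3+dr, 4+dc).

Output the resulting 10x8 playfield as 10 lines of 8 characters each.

Answer: .....#..
.....#..
........
#...#...
....##.#
#...##..
.......#
#..##...
#..###..
..#...#.

Derivation:
Fill (3+0,4+0) = (3,4)
Fill (3+1,4+0) = (4,4)
Fill (3+2,4+0) = (5,4)
Fill (3+2,4+1) = (5,5)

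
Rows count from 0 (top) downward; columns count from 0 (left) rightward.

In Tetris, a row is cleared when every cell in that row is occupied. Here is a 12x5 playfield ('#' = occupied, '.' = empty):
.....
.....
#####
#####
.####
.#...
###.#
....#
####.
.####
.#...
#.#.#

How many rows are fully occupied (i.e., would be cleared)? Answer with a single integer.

Answer: 2

Derivation:
Check each row:
  row 0: 5 empty cells -> not full
  row 1: 5 empty cells -> not full
  row 2: 0 empty cells -> FULL (clear)
  row 3: 0 empty cells -> FULL (clear)
  row 4: 1 empty cell -> not full
  row 5: 4 empty cells -> not full
  row 6: 1 empty cell -> not full
  row 7: 4 empty cells -> not full
  row 8: 1 empty cell -> not full
  row 9: 1 empty cell -> not full
  row 10: 4 empty cells -> not full
  row 11: 2 empty cells -> not full
Total rows cleared: 2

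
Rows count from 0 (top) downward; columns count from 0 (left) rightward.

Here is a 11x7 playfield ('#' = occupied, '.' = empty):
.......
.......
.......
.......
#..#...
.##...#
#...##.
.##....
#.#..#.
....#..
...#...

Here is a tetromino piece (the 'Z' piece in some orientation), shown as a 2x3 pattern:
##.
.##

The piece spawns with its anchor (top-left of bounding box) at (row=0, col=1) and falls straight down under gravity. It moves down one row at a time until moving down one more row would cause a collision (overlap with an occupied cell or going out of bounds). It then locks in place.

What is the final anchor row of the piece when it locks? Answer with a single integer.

Spawn at (row=0, col=1). Try each row:
  row 0: fits
  row 1: fits
  row 2: fits
  row 3: blocked -> lock at row 2

Answer: 2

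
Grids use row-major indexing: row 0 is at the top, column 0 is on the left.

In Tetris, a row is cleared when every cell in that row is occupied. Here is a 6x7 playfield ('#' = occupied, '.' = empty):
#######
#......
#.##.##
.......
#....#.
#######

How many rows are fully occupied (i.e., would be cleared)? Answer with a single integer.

Check each row:
  row 0: 0 empty cells -> FULL (clear)
  row 1: 6 empty cells -> not full
  row 2: 2 empty cells -> not full
  row 3: 7 empty cells -> not full
  row 4: 5 empty cells -> not full
  row 5: 0 empty cells -> FULL (clear)
Total rows cleared: 2

Answer: 2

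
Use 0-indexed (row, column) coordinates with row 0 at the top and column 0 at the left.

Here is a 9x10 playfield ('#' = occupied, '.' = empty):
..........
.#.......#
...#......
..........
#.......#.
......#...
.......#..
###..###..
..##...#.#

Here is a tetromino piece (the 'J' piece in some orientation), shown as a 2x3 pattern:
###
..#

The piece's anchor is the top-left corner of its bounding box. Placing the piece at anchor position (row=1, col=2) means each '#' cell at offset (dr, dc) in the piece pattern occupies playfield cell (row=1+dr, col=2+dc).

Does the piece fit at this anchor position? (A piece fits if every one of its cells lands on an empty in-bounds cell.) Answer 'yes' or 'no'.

Answer: yes

Derivation:
Check each piece cell at anchor (1, 2):
  offset (0,0) -> (1,2): empty -> OK
  offset (0,1) -> (1,3): empty -> OK
  offset (0,2) -> (1,4): empty -> OK
  offset (1,2) -> (2,4): empty -> OK
All cells valid: yes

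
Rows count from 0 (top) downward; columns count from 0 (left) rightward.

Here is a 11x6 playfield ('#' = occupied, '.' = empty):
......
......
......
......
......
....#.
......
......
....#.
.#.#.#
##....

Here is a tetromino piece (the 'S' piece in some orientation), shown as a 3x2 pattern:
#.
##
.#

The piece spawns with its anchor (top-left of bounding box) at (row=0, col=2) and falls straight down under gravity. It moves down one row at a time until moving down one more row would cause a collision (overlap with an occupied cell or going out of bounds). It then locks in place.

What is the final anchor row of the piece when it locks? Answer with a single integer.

Spawn at (row=0, col=2). Try each row:
  row 0: fits
  row 1: fits
  row 2: fits
  row 3: fits
  row 4: fits
  row 5: fits
  row 6: fits
  row 7: blocked -> lock at row 6

Answer: 6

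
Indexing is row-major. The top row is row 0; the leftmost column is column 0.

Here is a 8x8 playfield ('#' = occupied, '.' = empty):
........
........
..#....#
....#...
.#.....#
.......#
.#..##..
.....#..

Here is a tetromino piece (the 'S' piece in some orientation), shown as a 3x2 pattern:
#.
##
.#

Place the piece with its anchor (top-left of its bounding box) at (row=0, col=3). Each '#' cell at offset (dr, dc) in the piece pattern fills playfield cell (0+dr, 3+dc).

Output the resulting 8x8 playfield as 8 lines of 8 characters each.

Fill (0+0,3+0) = (0,3)
Fill (0+1,3+0) = (1,3)
Fill (0+1,3+1) = (1,4)
Fill (0+2,3+1) = (2,4)

Answer: ...#....
...##...
..#.#..#
....#...
.#.....#
.......#
.#..##..
.....#..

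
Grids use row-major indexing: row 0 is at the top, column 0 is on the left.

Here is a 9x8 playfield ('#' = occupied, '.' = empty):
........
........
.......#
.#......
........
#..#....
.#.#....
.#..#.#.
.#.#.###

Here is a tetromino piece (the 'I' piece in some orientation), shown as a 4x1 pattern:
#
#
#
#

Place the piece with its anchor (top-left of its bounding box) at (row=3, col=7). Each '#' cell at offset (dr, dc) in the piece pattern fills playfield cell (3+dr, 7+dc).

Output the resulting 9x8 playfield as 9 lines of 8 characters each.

Fill (3+0,7+0) = (3,7)
Fill (3+1,7+0) = (4,7)
Fill (3+2,7+0) = (5,7)
Fill (3+3,7+0) = (6,7)

Answer: ........
........
.......#
.#.....#
.......#
#..#...#
.#.#...#
.#..#.#.
.#.#.###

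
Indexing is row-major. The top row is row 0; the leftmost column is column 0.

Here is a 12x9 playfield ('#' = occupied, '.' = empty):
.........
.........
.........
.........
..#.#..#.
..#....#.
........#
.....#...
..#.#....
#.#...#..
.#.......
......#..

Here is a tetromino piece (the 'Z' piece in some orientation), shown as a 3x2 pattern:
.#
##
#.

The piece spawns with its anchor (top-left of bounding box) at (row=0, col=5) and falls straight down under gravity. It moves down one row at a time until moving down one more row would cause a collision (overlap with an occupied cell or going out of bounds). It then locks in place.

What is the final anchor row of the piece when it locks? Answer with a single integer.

Spawn at (row=0, col=5). Try each row:
  row 0: fits
  row 1: fits
  row 2: fits
  row 3: fits
  row 4: fits
  row 5: blocked -> lock at row 4

Answer: 4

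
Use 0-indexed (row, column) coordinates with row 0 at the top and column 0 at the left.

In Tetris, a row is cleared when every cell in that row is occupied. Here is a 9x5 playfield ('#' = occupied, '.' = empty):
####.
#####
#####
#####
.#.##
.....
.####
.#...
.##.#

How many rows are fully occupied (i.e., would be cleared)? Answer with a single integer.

Answer: 3

Derivation:
Check each row:
  row 0: 1 empty cell -> not full
  row 1: 0 empty cells -> FULL (clear)
  row 2: 0 empty cells -> FULL (clear)
  row 3: 0 empty cells -> FULL (clear)
  row 4: 2 empty cells -> not full
  row 5: 5 empty cells -> not full
  row 6: 1 empty cell -> not full
  row 7: 4 empty cells -> not full
  row 8: 2 empty cells -> not full
Total rows cleared: 3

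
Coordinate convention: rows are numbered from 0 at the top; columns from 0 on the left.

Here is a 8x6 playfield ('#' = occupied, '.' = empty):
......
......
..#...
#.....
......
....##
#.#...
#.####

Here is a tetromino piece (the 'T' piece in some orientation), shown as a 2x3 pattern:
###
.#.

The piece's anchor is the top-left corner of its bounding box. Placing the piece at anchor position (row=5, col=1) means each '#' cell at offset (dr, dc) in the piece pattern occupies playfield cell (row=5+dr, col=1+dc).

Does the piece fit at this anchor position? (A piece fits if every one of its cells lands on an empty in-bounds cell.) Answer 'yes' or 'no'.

Answer: no

Derivation:
Check each piece cell at anchor (5, 1):
  offset (0,0) -> (5,1): empty -> OK
  offset (0,1) -> (5,2): empty -> OK
  offset (0,2) -> (5,3): empty -> OK
  offset (1,1) -> (6,2): occupied ('#') -> FAIL
All cells valid: no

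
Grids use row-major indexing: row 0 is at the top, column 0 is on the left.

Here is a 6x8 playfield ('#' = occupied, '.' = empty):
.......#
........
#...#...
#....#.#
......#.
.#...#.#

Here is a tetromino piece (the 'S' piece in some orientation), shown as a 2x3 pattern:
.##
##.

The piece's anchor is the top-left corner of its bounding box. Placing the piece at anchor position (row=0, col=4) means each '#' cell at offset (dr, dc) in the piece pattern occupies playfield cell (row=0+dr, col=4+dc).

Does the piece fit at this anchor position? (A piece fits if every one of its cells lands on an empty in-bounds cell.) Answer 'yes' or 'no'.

Answer: yes

Derivation:
Check each piece cell at anchor (0, 4):
  offset (0,1) -> (0,5): empty -> OK
  offset (0,2) -> (0,6): empty -> OK
  offset (1,0) -> (1,4): empty -> OK
  offset (1,1) -> (1,5): empty -> OK
All cells valid: yes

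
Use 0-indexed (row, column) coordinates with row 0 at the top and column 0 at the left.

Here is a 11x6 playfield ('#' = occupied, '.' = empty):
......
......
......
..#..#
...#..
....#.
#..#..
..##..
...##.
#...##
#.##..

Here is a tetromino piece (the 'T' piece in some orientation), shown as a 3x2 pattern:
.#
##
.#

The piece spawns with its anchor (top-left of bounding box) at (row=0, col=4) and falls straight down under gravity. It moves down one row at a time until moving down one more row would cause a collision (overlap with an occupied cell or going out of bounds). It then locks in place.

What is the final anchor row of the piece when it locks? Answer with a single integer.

Spawn at (row=0, col=4). Try each row:
  row 0: fits
  row 1: blocked -> lock at row 0

Answer: 0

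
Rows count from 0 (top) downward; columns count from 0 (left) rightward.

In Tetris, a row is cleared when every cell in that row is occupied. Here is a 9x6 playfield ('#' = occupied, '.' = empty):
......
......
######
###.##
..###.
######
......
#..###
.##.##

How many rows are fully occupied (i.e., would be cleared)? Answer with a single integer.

Answer: 2

Derivation:
Check each row:
  row 0: 6 empty cells -> not full
  row 1: 6 empty cells -> not full
  row 2: 0 empty cells -> FULL (clear)
  row 3: 1 empty cell -> not full
  row 4: 3 empty cells -> not full
  row 5: 0 empty cells -> FULL (clear)
  row 6: 6 empty cells -> not full
  row 7: 2 empty cells -> not full
  row 8: 2 empty cells -> not full
Total rows cleared: 2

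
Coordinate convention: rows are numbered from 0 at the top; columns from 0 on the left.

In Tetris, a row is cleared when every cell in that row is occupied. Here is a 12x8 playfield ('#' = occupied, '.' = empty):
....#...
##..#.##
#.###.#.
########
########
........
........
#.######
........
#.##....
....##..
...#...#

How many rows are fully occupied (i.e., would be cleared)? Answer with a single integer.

Answer: 2

Derivation:
Check each row:
  row 0: 7 empty cells -> not full
  row 1: 3 empty cells -> not full
  row 2: 3 empty cells -> not full
  row 3: 0 empty cells -> FULL (clear)
  row 4: 0 empty cells -> FULL (clear)
  row 5: 8 empty cells -> not full
  row 6: 8 empty cells -> not full
  row 7: 1 empty cell -> not full
  row 8: 8 empty cells -> not full
  row 9: 5 empty cells -> not full
  row 10: 6 empty cells -> not full
  row 11: 6 empty cells -> not full
Total rows cleared: 2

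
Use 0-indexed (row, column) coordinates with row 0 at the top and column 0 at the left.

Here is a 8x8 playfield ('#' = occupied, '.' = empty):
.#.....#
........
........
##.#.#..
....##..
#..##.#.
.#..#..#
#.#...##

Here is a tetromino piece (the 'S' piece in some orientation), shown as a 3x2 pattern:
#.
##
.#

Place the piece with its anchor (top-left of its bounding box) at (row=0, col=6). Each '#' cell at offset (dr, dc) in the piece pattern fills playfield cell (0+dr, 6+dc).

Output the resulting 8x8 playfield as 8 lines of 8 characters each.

Answer: .#....##
......##
.......#
##.#.#..
....##..
#..##.#.
.#..#..#
#.#...##

Derivation:
Fill (0+0,6+0) = (0,6)
Fill (0+1,6+0) = (1,6)
Fill (0+1,6+1) = (1,7)
Fill (0+2,6+1) = (2,7)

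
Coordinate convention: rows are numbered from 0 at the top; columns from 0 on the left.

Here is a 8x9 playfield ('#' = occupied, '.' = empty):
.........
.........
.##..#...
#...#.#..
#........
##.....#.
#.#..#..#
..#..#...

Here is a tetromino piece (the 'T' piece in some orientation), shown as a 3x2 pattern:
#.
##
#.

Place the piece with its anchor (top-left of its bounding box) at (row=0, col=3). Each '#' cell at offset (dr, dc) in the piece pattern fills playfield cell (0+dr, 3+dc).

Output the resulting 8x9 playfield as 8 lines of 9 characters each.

Answer: ...#.....
...##....
.###.#...
#...#.#..
#........
##.....#.
#.#..#..#
..#..#...

Derivation:
Fill (0+0,3+0) = (0,3)
Fill (0+1,3+0) = (1,3)
Fill (0+1,3+1) = (1,4)
Fill (0+2,3+0) = (2,3)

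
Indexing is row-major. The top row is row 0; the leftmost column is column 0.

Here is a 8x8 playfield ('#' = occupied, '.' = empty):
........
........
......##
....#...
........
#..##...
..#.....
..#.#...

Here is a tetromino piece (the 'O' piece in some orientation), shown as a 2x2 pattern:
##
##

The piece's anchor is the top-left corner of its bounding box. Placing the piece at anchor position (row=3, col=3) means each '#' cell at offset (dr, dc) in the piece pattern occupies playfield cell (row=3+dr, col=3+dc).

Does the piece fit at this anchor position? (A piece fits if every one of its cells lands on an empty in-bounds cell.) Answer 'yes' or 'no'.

Answer: no

Derivation:
Check each piece cell at anchor (3, 3):
  offset (0,0) -> (3,3): empty -> OK
  offset (0,1) -> (3,4): occupied ('#') -> FAIL
  offset (1,0) -> (4,3): empty -> OK
  offset (1,1) -> (4,4): empty -> OK
All cells valid: no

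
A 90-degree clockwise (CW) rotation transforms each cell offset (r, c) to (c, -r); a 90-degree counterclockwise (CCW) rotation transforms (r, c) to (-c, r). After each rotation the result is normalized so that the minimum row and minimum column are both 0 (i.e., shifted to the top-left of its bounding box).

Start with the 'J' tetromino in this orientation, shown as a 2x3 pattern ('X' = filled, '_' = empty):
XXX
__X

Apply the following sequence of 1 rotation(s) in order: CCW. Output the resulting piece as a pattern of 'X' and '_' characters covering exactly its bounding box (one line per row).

Answer: XX
X_
X_

Derivation:
Start:
XXX
__X
After rotation 1 (CCW):
XX
X_
X_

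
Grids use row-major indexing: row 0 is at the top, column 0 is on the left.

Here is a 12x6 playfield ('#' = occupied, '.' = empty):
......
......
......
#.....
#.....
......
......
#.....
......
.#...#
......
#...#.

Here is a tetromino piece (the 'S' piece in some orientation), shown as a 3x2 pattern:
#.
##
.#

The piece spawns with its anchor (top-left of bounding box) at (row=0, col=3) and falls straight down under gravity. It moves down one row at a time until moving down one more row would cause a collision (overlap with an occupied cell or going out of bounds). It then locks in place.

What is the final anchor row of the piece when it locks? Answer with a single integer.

Spawn at (row=0, col=3). Try each row:
  row 0: fits
  row 1: fits
  row 2: fits
  row 3: fits
  row 4: fits
  row 5: fits
  row 6: fits
  row 7: fits
  row 8: fits
  row 9: blocked -> lock at row 8

Answer: 8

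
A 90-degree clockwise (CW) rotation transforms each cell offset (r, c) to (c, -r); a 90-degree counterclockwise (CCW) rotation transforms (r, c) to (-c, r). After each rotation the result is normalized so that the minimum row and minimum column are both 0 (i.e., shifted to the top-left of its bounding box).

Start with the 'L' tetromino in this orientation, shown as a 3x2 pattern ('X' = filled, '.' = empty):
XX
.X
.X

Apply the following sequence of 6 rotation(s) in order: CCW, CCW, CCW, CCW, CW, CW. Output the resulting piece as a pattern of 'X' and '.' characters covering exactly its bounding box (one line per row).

Start:
XX
.X
.X
After rotation 1 (CCW):
XXX
X..
After rotation 2 (CCW):
X.
X.
XX
After rotation 3 (CCW):
..X
XXX
After rotation 4 (CCW):
XX
.X
.X
After rotation 5 (CW):
..X
XXX
After rotation 6 (CW):
X.
X.
XX

Answer: X.
X.
XX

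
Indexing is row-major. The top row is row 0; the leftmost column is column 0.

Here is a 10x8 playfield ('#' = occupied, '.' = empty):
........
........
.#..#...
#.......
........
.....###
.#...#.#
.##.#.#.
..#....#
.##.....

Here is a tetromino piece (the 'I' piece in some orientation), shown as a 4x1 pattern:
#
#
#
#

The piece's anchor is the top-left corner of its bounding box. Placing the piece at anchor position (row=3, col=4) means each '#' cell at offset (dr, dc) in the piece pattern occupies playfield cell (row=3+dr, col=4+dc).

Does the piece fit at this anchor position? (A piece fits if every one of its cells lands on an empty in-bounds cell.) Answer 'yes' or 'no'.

Check each piece cell at anchor (3, 4):
  offset (0,0) -> (3,4): empty -> OK
  offset (1,0) -> (4,4): empty -> OK
  offset (2,0) -> (5,4): empty -> OK
  offset (3,0) -> (6,4): empty -> OK
All cells valid: yes

Answer: yes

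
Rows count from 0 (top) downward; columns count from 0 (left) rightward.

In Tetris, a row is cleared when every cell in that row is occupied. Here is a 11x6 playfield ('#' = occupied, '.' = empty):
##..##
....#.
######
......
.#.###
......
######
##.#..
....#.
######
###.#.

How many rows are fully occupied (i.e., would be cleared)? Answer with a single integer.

Check each row:
  row 0: 2 empty cells -> not full
  row 1: 5 empty cells -> not full
  row 2: 0 empty cells -> FULL (clear)
  row 3: 6 empty cells -> not full
  row 4: 2 empty cells -> not full
  row 5: 6 empty cells -> not full
  row 6: 0 empty cells -> FULL (clear)
  row 7: 3 empty cells -> not full
  row 8: 5 empty cells -> not full
  row 9: 0 empty cells -> FULL (clear)
  row 10: 2 empty cells -> not full
Total rows cleared: 3

Answer: 3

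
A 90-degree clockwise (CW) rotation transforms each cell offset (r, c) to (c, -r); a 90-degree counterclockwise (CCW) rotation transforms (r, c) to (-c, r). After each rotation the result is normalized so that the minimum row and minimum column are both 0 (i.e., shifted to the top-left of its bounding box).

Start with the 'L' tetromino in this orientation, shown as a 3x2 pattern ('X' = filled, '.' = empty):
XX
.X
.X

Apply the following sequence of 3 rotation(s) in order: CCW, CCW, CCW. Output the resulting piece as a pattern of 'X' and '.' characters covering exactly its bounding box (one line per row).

Start:
XX
.X
.X
After rotation 1 (CCW):
XXX
X..
After rotation 2 (CCW):
X.
X.
XX
After rotation 3 (CCW):
..X
XXX

Answer: ..X
XXX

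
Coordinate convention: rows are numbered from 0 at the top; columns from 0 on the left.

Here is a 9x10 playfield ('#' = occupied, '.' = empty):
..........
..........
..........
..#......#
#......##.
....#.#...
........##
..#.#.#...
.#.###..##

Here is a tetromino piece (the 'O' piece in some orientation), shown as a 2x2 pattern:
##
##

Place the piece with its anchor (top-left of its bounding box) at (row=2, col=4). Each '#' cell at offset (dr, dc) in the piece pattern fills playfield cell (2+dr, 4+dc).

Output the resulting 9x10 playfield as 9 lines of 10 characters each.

Answer: ..........
..........
....##....
..#.##...#
#......##.
....#.#...
........##
..#.#.#...
.#.###..##

Derivation:
Fill (2+0,4+0) = (2,4)
Fill (2+0,4+1) = (2,5)
Fill (2+1,4+0) = (3,4)
Fill (2+1,4+1) = (3,5)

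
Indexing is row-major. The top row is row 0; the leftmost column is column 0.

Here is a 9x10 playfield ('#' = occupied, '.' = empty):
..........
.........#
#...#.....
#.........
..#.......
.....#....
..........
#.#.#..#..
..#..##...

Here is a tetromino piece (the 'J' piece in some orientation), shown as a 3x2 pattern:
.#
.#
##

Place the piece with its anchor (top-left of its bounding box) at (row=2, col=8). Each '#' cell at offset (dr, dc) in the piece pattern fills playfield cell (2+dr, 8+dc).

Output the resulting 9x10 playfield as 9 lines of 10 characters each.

Answer: ..........
.........#
#...#....#
#........#
..#.....##
.....#....
..........
#.#.#..#..
..#..##...

Derivation:
Fill (2+0,8+1) = (2,9)
Fill (2+1,8+1) = (3,9)
Fill (2+2,8+0) = (4,8)
Fill (2+2,8+1) = (4,9)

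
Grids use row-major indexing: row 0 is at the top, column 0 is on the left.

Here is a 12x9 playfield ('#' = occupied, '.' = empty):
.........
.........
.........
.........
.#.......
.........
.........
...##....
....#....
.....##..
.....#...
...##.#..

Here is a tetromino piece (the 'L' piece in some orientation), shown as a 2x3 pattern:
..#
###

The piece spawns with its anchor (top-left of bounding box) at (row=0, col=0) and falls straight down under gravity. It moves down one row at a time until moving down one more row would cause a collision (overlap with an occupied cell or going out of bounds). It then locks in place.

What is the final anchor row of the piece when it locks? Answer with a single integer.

Answer: 2

Derivation:
Spawn at (row=0, col=0). Try each row:
  row 0: fits
  row 1: fits
  row 2: fits
  row 3: blocked -> lock at row 2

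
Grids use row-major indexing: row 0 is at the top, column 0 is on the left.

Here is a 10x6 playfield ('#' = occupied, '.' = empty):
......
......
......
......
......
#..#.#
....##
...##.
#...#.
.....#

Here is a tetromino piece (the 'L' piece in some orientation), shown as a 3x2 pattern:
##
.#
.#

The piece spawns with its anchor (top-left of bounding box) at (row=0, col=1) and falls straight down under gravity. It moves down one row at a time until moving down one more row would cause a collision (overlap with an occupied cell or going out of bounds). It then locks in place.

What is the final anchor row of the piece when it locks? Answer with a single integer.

Answer: 7

Derivation:
Spawn at (row=0, col=1). Try each row:
  row 0: fits
  row 1: fits
  row 2: fits
  row 3: fits
  row 4: fits
  row 5: fits
  row 6: fits
  row 7: fits
  row 8: blocked -> lock at row 7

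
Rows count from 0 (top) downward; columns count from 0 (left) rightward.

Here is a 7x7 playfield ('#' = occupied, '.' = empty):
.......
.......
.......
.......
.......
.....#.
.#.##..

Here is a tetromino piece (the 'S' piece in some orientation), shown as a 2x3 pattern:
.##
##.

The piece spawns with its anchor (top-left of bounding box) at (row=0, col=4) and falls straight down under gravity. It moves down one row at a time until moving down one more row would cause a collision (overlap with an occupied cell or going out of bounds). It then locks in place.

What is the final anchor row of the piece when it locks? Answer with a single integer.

Spawn at (row=0, col=4). Try each row:
  row 0: fits
  row 1: fits
  row 2: fits
  row 3: fits
  row 4: blocked -> lock at row 3

Answer: 3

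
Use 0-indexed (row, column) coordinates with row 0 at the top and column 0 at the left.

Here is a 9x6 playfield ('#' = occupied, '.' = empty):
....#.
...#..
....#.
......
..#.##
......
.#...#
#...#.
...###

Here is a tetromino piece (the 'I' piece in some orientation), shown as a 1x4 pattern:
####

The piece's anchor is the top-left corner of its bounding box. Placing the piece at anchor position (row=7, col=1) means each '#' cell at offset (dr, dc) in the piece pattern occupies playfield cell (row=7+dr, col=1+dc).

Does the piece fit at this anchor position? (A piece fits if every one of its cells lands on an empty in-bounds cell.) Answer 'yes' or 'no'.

Check each piece cell at anchor (7, 1):
  offset (0,0) -> (7,1): empty -> OK
  offset (0,1) -> (7,2): empty -> OK
  offset (0,2) -> (7,3): empty -> OK
  offset (0,3) -> (7,4): occupied ('#') -> FAIL
All cells valid: no

Answer: no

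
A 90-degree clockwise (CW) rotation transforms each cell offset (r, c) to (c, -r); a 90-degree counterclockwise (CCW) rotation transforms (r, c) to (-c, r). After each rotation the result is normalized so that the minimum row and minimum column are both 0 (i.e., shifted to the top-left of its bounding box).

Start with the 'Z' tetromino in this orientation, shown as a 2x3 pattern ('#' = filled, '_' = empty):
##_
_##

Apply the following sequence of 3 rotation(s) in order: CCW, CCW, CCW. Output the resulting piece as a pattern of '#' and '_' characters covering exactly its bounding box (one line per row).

Answer: _#
##
#_

Derivation:
Start:
##_
_##
After rotation 1 (CCW):
_#
##
#_
After rotation 2 (CCW):
##_
_##
After rotation 3 (CCW):
_#
##
#_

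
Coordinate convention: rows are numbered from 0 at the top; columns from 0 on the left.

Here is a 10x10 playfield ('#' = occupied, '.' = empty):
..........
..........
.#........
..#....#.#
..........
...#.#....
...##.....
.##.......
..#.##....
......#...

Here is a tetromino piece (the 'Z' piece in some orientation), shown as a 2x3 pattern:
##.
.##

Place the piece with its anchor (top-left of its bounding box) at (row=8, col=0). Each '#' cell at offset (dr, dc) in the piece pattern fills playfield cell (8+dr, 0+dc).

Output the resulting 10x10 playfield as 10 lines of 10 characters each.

Fill (8+0,0+0) = (8,0)
Fill (8+0,0+1) = (8,1)
Fill (8+1,0+1) = (9,1)
Fill (8+1,0+2) = (9,2)

Answer: ..........
..........
.#........
..#....#.#
..........
...#.#....
...##.....
.##.......
###.##....
.##...#...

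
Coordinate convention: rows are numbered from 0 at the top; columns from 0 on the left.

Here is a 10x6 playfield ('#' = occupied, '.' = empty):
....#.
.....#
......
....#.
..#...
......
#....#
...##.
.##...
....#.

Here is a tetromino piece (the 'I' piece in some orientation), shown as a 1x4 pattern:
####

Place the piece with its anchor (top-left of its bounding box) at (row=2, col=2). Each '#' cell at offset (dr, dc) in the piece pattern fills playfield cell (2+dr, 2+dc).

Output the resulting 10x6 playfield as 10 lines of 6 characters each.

Answer: ....#.
.....#
..####
....#.
..#...
......
#....#
...##.
.##...
....#.

Derivation:
Fill (2+0,2+0) = (2,2)
Fill (2+0,2+1) = (2,3)
Fill (2+0,2+2) = (2,4)
Fill (2+0,2+3) = (2,5)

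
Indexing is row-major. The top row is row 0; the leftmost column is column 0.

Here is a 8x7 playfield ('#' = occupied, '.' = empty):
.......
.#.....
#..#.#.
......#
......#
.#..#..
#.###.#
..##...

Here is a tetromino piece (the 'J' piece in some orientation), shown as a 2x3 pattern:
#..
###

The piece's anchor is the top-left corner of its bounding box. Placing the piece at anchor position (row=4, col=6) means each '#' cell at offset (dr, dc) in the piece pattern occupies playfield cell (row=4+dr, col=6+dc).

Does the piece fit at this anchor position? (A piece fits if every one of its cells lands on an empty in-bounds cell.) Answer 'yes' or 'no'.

Answer: no

Derivation:
Check each piece cell at anchor (4, 6):
  offset (0,0) -> (4,6): occupied ('#') -> FAIL
  offset (1,0) -> (5,6): empty -> OK
  offset (1,1) -> (5,7): out of bounds -> FAIL
  offset (1,2) -> (5,8): out of bounds -> FAIL
All cells valid: no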